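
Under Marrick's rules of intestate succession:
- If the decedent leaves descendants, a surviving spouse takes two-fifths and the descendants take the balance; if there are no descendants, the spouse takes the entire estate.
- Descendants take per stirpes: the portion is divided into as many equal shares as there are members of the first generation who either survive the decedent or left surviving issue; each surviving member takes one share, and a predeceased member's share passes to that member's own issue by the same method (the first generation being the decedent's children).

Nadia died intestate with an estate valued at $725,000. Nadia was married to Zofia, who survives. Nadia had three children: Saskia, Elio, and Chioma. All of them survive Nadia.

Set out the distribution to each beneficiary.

Zofia takes two-fifths of $725,000 = $290,000. The remaining $435,000 passes to the descendants.
The descendants' portion ($435,000) is divided into 3 shares of $145,000: Saskia, Elio, and Chioma each take $145,000.

Zofia: $290,000; Saskia: $145,000; Elio: $145,000; Chioma: $145,000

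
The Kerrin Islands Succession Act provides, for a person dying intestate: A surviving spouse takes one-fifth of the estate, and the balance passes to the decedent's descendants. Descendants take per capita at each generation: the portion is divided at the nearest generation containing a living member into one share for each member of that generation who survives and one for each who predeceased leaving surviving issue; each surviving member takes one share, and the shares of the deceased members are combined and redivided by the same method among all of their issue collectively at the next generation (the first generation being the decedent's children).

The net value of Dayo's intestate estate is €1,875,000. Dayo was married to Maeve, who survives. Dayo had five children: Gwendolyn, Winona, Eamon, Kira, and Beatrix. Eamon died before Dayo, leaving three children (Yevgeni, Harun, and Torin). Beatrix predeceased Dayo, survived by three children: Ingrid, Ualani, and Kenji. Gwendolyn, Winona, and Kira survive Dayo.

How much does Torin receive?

Torin receives €100,000.

Maeve takes one-fifth of €1,875,000 = €375,000. The remaining €1,500,000 passes to the descendants.
The descendants' portion (€1,500,000) is divided at the children's generation into 5 shares of €300,000. Gwendolyn, Winona, and Kira each take €300,000. The 2 shares of the deceased (Eamon and Beatrix) are combined into a pool of €600,000.
That pool (€600,000) is divided at the grandchildren's generation equally among Yevgeni, Harun, Torin, Ingrid, Ualani, and Kenji: €100,000 each.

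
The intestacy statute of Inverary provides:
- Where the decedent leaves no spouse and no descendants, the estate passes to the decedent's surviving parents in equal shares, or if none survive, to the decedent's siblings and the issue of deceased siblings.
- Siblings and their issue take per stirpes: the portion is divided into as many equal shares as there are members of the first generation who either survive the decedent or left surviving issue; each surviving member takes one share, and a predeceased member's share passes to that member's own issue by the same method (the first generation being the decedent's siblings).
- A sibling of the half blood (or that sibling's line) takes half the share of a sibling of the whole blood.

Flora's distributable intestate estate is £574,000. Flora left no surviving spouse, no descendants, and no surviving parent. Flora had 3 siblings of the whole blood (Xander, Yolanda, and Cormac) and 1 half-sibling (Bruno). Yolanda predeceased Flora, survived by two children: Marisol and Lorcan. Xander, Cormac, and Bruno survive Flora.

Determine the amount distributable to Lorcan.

The entire £574,000 passes to the siblings and their issue.
Counting each half-blood sibling's line as half a unit, there are 7/2 units in £574,000, so one unit is £164,000. Whole-blood lines (Xander, Yolanda, and Cormac) take £164,000 each; half-blood lines (Bruno) take £82,000 each.
Yolanda's share (£164,000) is divided into 2 shares of £82,000: Marisol and Lorcan each take £82,000.

Lorcan receives £82,000.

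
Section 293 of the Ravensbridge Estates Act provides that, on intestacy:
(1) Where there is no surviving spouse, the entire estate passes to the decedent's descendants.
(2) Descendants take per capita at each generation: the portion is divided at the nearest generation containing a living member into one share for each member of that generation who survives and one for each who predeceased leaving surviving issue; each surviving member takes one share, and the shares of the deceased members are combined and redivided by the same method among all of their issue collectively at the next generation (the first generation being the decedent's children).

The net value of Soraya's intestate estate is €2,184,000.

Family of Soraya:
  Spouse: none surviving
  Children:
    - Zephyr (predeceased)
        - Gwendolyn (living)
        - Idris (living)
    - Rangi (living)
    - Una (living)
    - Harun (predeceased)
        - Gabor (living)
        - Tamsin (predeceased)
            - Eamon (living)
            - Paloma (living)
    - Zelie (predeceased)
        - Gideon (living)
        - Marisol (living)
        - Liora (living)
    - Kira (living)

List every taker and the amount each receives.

The entire €2,184,000 passes to the descendants.
That amount (€2,184,000) is divided at the children's generation into 6 shares of €364,000. Rangi, Una, and Kira each take €364,000. The 3 shares of the deceased (Zephyr, Harun, and Zelie) are combined into a pool of €1,092,000.
That pool (€1,092,000) is divided at the grandchildren's generation into 7 shares of €156,000. Gwendolyn, Idris, Gabor, Gideon, Marisol, and Liora each take €156,000. The remaining share for the deceased Tamsin (€156,000) is carried to the next generation.
That pool (€156,000) is divided at the great-grandchildren's generation equally among Eamon and Paloma: €78,000 each.

Gwendolyn: €156,000; Idris: €156,000; Rangi: €364,000; Una: €364,000; Gabor: €156,000; Eamon: €78,000; Paloma: €78,000; Gideon: €156,000; Marisol: €156,000; Liora: €156,000; Kira: €364,000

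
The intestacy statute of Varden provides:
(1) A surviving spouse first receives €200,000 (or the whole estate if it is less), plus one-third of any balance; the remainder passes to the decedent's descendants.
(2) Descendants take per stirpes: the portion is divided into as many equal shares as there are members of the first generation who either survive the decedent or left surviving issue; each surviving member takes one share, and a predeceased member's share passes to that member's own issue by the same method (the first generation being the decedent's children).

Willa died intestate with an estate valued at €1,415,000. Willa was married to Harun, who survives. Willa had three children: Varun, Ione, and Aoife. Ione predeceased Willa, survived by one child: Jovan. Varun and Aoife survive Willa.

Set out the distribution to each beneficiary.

Harun first takes €200,000, leaving a balance of €1,215,000. Harun then takes one-third of the balance (€405,000), for a total of €605,000. The remaining €810,000 passes to the descendants.
The descendants' portion (€810,000) is divided into 3 shares of €270,000: Varun and Aoife each take €270,000; Ione's €270,000 share passes to Ione's issue.
Ione's share (€270,000) passes entirely to Jovan.

Harun: €605,000; Varun: €270,000; Jovan: €270,000; Aoife: €270,000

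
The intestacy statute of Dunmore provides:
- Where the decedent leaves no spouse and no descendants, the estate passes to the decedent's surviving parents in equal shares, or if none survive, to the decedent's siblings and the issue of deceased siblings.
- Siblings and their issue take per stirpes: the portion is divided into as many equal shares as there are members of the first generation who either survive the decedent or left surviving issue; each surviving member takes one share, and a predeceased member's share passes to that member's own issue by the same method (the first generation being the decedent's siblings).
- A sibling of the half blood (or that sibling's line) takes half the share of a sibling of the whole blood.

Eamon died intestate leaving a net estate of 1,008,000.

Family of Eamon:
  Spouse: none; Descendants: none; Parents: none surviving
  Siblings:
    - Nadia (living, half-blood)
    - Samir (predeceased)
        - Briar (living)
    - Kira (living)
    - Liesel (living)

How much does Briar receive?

Briar receives 288,000.

The entire 1,008,000 passes to the siblings and their issue.
Counting each half-blood sibling's line as half a unit, there are 7/2 units in 1,008,000, so one unit is 288,000. Whole-blood lines (Samir, Kira, and Liesel) take 288,000 each; half-blood lines (Nadia) take 144,000 each.
Samir's share (288,000) passes entirely to Briar.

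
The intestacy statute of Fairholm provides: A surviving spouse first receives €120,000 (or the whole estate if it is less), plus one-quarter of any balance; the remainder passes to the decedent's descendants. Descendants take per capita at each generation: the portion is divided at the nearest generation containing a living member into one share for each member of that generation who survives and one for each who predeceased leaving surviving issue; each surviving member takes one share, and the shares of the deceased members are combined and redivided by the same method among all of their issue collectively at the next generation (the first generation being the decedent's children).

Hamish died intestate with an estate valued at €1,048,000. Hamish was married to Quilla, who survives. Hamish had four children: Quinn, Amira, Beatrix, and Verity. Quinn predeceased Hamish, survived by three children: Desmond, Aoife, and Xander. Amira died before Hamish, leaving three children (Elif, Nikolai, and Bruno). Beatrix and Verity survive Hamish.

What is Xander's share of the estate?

Xander receives €58,000.

Quilla first takes €120,000, leaving a balance of €928,000. Quilla then takes one-quarter of the balance (€232,000), for a total of €352,000. The remaining €696,000 passes to the descendants.
The descendants' portion (€696,000) is divided at the children's generation into 4 shares of €174,000. Beatrix and Verity each take €174,000. The 2 shares of the deceased (Quinn and Amira) are combined into a pool of €348,000.
That pool (€348,000) is divided at the grandchildren's generation equally among Desmond, Aoife, Xander, Elif, Nikolai, and Bruno: €58,000 each.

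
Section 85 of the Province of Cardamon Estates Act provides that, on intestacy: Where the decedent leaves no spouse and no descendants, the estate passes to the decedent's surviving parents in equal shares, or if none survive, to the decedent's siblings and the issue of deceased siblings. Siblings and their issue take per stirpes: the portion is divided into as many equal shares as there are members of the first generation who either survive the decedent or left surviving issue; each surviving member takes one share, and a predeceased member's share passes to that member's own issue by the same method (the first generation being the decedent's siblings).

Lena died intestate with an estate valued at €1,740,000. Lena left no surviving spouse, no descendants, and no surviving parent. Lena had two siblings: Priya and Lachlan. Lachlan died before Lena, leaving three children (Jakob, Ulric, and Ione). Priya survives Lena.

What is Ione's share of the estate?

Ione receives €290,000.

The entire €1,740,000 passes to the siblings and their issue.
That amount (€1,740,000) is divided into 2 shares of €870,000: Priya takes €870,000; Lachlan's €870,000 share passes to Lachlan's issue.
Lachlan's share (€870,000) is divided into 3 shares of €290,000: Jakob, Ulric, and Ione each take €290,000.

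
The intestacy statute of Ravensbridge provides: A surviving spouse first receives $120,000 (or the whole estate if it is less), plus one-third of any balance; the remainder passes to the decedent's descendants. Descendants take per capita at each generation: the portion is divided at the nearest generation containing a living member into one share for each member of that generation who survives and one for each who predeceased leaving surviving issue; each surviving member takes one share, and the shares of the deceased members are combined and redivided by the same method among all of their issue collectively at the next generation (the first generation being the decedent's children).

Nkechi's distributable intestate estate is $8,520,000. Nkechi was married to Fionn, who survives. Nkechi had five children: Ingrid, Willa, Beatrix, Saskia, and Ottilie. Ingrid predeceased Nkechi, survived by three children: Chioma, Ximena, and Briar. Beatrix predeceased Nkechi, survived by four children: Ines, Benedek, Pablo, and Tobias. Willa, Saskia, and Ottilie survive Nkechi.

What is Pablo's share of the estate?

Pablo receives $320,000.

Fionn first takes $120,000, leaving a balance of $8,400,000. Fionn then takes one-third of the balance ($2,800,000), for a total of $2,920,000. The remaining $5,600,000 passes to the descendants.
The descendants' portion ($5,600,000) is divided at the children's generation into 5 shares of $1,120,000. Willa, Saskia, and Ottilie each take $1,120,000. The 2 shares of the deceased (Ingrid and Beatrix) are combined into a pool of $2,240,000.
That pool ($2,240,000) is divided at the grandchildren's generation equally among Chioma, Ximena, Briar, Ines, Benedek, Pablo, and Tobias: $320,000 each.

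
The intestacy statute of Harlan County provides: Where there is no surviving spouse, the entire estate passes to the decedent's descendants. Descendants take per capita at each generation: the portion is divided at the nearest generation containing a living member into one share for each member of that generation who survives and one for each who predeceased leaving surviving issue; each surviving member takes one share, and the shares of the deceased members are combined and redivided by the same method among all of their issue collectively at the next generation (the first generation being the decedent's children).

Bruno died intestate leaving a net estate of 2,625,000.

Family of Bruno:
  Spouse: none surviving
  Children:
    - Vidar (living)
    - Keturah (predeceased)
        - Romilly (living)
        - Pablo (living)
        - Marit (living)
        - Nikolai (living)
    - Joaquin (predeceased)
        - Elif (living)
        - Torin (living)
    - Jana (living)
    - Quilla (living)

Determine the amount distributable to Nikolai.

Nikolai receives 175,000.

The entire 2,625,000 passes to the descendants.
That amount (2,625,000) is divided at the children's generation into 5 shares of 525,000. Vidar, Jana, and Quilla each take 525,000. The 2 shares of the deceased (Keturah and Joaquin) are combined into a pool of 1,050,000.
That pool (1,050,000) is divided at the grandchildren's generation equally among Romilly, Pablo, Marit, Nikolai, Elif, and Torin: 175,000 each.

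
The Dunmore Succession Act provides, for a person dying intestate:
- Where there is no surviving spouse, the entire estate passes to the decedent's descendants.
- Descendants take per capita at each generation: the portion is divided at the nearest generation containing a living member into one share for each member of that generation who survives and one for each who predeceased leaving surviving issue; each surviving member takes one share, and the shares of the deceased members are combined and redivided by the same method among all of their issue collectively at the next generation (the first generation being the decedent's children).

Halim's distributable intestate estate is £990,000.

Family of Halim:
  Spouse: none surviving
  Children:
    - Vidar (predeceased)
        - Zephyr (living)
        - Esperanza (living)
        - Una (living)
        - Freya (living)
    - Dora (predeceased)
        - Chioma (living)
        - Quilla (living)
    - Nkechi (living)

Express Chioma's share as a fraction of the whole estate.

The entire £990,000 passes to the descendants.
That amount (£990,000) is divided at the children's generation into 3 shares of £330,000. Nkechi takes £330,000. The 2 shares of the deceased (Vidar and Dora) are combined into a pool of £660,000.
That pool (£660,000) is divided at the grandchildren's generation equally among Zephyr, Esperanza, Una, Freya, Chioma, and Quilla: £110,000 each.

Chioma receives 1/9 of the estate.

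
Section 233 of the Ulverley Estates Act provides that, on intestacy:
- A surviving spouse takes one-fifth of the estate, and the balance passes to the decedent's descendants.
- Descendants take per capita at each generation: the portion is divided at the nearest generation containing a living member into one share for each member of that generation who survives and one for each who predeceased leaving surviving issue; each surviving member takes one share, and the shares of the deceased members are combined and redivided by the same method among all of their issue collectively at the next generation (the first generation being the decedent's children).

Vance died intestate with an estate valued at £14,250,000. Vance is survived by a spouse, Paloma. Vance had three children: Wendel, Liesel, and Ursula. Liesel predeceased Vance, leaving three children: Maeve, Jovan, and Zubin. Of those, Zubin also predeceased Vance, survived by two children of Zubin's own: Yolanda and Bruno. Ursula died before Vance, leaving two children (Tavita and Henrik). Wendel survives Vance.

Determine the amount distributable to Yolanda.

Paloma takes one-fifth of £14,250,000 = £2,850,000. The remaining £11,400,000 passes to the descendants.
The descendants' portion (£11,400,000) is divided at the children's generation into 3 shares of £3,800,000. Wendel takes £3,800,000. The 2 shares of the deceased (Liesel and Ursula) are combined into a pool of £7,600,000.
That pool (£7,600,000) is divided at the grandchildren's generation into 5 shares of £1,520,000. Maeve, Jovan, Tavita, and Henrik each take £1,520,000. The remaining share for the deceased Zubin (£1,520,000) is carried to the next generation.
That pool (£1,520,000) is divided at the great-grandchildren's generation equally among Yolanda and Bruno: £760,000 each.

Yolanda receives £760,000.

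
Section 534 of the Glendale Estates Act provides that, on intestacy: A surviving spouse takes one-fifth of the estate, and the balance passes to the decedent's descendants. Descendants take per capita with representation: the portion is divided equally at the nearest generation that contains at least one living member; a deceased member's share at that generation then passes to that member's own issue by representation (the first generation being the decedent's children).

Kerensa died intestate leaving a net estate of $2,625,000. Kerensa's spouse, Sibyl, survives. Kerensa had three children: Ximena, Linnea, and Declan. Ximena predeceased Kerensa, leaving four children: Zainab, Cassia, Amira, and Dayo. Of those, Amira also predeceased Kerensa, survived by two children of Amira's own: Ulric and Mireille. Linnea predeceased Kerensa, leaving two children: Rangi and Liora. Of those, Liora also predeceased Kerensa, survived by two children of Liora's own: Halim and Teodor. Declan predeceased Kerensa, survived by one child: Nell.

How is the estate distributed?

Sibyl takes one-fifth of $2,625,000 = $525,000. The remaining $2,100,000 passes to the descendants.
No child survives, so the initial division is made at the grandchildren's generation.
The descendants' portion ($2,100,000) is divided into 7 shares of $300,000: Zainab, Cassia, Dayo, Rangi, and Nell each take $300,000; Amira's $300,000 share passes to Amira's issue; Liora's $300,000 share passes to Liora's issue.
Amira's share ($300,000) is divided into 2 shares of $150,000: Ulric and Mireille each take $150,000.
Liora's share ($300,000) is divided into 2 shares of $150,000: Halim and Teodor each take $150,000.

Sibyl: $525,000; Zainab: $300,000; Cassia: $300,000; Ulric: $150,000; Mireille: $150,000; Dayo: $300,000; Rangi: $300,000; Halim: $150,000; Teodor: $150,000; Nell: $300,000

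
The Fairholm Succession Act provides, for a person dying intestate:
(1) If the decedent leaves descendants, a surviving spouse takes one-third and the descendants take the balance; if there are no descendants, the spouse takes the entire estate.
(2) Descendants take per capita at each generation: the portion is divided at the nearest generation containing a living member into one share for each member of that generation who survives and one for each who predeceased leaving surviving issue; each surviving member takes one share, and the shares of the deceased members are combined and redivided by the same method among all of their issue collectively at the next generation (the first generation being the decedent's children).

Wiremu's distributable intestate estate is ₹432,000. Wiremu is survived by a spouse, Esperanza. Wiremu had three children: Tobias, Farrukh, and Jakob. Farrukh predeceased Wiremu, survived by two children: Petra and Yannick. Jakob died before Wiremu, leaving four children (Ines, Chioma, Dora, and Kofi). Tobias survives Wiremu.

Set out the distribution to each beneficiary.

Esperanza takes one-third of ₹432,000 = ₹144,000. The remaining ₹288,000 passes to the descendants.
The descendants' portion (₹288,000) is divided at the children's generation into 3 shares of ₹96,000. Tobias takes ₹96,000. The 2 shares of the deceased (Farrukh and Jakob) are combined into a pool of ₹192,000.
That pool (₹192,000) is divided at the grandchildren's generation equally among Petra, Yannick, Ines, Chioma, Dora, and Kofi: ₹32,000 each.

Esperanza: ₹144,000; Tobias: ₹96,000; Petra: ₹32,000; Yannick: ₹32,000; Ines: ₹32,000; Chioma: ₹32,000; Dora: ₹32,000; Kofi: ₹32,000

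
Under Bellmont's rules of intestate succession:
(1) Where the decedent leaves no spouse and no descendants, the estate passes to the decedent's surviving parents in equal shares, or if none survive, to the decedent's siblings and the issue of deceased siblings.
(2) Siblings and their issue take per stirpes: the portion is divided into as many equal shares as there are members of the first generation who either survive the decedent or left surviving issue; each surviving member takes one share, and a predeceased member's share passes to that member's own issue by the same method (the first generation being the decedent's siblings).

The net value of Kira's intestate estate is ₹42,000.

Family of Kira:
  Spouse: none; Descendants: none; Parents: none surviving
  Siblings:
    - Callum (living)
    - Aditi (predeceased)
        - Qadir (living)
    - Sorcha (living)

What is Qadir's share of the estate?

The entire ₹42,000 passes to the siblings and their issue.
That amount (₹42,000) is divided into 3 shares of ₹14,000: Callum and Sorcha each take ₹14,000; Aditi's ₹14,000 share passes to Aditi's issue.
Aditi's share (₹14,000) passes entirely to Qadir.

Qadir receives ₹14,000.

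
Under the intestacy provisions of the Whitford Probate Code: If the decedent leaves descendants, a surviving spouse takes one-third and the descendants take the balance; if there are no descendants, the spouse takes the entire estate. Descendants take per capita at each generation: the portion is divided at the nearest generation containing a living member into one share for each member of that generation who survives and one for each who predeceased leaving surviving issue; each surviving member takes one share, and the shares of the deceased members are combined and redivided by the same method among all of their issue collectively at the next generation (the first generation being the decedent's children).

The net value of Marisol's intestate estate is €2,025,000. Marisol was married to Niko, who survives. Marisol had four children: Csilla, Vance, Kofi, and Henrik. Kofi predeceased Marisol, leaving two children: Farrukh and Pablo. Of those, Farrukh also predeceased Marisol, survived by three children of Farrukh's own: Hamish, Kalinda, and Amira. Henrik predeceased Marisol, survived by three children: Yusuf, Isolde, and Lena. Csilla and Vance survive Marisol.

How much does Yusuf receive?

Yusuf receives €135,000.

Niko takes one-third of €2,025,000 = €675,000. The remaining €1,350,000 passes to the descendants.
The descendants' portion (€1,350,000) is divided at the children's generation into 4 shares of €337,500. Csilla and Vance each take €337,500. The 2 shares of the deceased (Kofi and Henrik) are combined into a pool of €675,000.
That pool (€675,000) is divided at the grandchildren's generation into 5 shares of €135,000. Pablo, Yusuf, Isolde, and Lena each take €135,000. The remaining share for the deceased Farrukh (€135,000) is carried to the next generation.
That pool (€135,000) is divided at the great-grandchildren's generation equally among Hamish, Kalinda, and Amira: €45,000 each.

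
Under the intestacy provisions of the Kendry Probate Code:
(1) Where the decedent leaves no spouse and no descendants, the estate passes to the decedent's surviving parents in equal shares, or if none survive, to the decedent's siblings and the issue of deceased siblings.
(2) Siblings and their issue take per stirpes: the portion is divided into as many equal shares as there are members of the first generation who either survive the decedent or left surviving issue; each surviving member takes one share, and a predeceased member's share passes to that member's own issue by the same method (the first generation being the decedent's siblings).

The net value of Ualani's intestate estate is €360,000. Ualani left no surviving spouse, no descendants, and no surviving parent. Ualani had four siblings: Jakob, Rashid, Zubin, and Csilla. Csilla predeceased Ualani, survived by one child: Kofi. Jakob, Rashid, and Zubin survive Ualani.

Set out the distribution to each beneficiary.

The entire €360,000 passes to the siblings and their issue.
That amount (€360,000) is divided into 4 shares of €90,000: Jakob, Rashid, and Zubin each take €90,000; Csilla's €90,000 share passes to Csilla's issue.
Csilla's share (€90,000) passes entirely to Kofi.

Jakob: €90,000; Rashid: €90,000; Zubin: €90,000; Kofi: €90,000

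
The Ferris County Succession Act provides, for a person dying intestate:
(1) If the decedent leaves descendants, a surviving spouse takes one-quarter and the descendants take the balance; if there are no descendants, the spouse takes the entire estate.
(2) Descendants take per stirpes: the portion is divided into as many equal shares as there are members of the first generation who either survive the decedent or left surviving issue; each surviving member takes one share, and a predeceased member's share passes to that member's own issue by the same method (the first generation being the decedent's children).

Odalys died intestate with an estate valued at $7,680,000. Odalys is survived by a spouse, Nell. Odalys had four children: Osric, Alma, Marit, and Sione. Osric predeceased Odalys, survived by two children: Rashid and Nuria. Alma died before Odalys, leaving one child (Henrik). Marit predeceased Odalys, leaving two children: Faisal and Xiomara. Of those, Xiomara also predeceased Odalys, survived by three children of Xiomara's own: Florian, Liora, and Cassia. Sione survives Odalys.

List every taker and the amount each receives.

Nell: $1,920,000; Rashid: $720,000; Nuria: $720,000; Henrik: $1,440,000; Faisal: $720,000; Florian: $240,000; Liora: $240,000; Cassia: $240,000; Sione: $1,440,000

Nell takes one-quarter of $7,680,000 = $1,920,000. The remaining $5,760,000 passes to the descendants.
The descendants' portion ($5,760,000) is divided into 4 shares of $1,440,000: Sione takes $1,440,000; Osric's $1,440,000 share passes to Osric's issue; Alma's $1,440,000 share passes to Alma's issue; Marit's $1,440,000 share passes to Marit's issue.
Osric's share ($1,440,000) is divided into 2 shares of $720,000: Rashid and Nuria each take $720,000.
Alma's share ($1,440,000) passes entirely to Henrik.
Marit's share ($1,440,000) is divided into 2 shares of $720,000: Faisal takes $720,000; Xiomara's $720,000 share passes to Xiomara's issue.
Xiomara's share ($720,000) is divided into 3 shares of $240,000: Florian, Liora, and Cassia each take $240,000.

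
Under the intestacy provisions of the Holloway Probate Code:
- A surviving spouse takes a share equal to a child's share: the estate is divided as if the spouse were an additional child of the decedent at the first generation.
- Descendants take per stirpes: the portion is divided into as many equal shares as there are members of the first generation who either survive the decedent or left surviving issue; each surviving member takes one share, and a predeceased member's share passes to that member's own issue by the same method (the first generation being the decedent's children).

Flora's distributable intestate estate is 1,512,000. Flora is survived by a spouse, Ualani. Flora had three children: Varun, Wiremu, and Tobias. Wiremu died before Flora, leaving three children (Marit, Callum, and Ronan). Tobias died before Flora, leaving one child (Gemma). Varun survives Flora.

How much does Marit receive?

The spouse counts as an additional share at the children's level, so there are 4 primary shares of 378,000. Ualani takes one such share (378,000).
The children's combined portion (1,134,000) is divided into 3 shares of 378,000: Varun takes 378,000; Wiremu's 378,000 share passes to Wiremu's issue; Tobias's 378,000 share passes to Tobias's issue.
Wiremu's share (378,000) is divided into 3 shares of 126,000: Marit, Callum, and Ronan each take 126,000.
Tobias's share (378,000) passes entirely to Gemma.

Marit receives 126,000.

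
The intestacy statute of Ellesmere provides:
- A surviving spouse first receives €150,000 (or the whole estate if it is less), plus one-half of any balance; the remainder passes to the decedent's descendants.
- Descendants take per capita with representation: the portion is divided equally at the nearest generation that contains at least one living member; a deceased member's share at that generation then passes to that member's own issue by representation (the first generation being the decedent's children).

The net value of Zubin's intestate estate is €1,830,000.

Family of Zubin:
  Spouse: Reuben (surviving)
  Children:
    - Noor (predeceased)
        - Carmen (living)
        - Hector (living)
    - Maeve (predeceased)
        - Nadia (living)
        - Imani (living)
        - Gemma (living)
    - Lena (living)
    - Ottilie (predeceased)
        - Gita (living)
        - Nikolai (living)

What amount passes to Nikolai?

Nikolai receives €105,000.

Reuben first takes €150,000, leaving a balance of €1,680,000. Reuben then takes one-half of the balance (€840,000), for a total of €990,000. The remaining €840,000 passes to the descendants.
The descendants' portion (€840,000) is divided into 4 shares of €210,000: Lena takes €210,000; Noor's €210,000 share passes to Noor's issue; Maeve's €210,000 share passes to Maeve's issue; Ottilie's €210,000 share passes to Ottilie's issue.
Noor's share (€210,000) is divided into 2 shares of €105,000: Carmen and Hector each take €105,000.
Maeve's share (€210,000) is divided into 3 shares of €70,000: Nadia, Imani, and Gemma each take €70,000.
Ottilie's share (€210,000) is divided into 2 shares of €105,000: Gita and Nikolai each take €105,000.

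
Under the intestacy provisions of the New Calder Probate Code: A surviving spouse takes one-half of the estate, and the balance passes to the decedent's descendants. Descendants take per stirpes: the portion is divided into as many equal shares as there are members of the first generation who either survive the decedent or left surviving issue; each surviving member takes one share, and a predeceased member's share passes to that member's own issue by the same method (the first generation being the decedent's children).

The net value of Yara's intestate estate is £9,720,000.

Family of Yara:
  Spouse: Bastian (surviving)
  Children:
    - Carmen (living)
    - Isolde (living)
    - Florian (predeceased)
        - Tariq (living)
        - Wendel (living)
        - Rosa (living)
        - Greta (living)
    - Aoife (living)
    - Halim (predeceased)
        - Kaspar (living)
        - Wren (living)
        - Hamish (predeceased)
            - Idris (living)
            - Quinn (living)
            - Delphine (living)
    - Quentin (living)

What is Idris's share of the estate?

Bastian takes one-half of £9,720,000 = £4,860,000. The remaining £4,860,000 passes to the descendants.
The descendants' portion (£4,860,000) is divided into 6 shares of £810,000: Carmen, Isolde, Aoife, and Quentin each take £810,000; Florian's £810,000 share passes to Florian's issue; Halim's £810,000 share passes to Halim's issue.
Florian's share (£810,000) is divided into 4 shares of £202,500: Tariq, Wendel, Rosa, and Greta each take £202,500.
Halim's share (£810,000) is divided into 3 shares of £270,000: Kaspar and Wren each take £270,000; Hamish's £270,000 share passes to Hamish's issue.
Hamish's share (£270,000) is divided into 3 shares of £90,000: Idris, Quinn, and Delphine each take £90,000.

Idris receives £90,000.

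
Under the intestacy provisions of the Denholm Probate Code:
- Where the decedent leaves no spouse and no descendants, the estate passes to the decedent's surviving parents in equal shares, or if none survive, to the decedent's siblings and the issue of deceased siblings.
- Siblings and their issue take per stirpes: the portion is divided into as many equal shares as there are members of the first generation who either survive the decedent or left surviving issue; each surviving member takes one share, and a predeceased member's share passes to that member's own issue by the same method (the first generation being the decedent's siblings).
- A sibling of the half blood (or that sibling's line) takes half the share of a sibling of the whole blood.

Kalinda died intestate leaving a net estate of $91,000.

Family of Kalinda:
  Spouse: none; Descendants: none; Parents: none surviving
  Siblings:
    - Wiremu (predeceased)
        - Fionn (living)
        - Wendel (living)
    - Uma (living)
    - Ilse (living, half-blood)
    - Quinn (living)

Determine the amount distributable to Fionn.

The entire $91,000 passes to the siblings and their issue.
Counting each half-blood sibling's line as half a unit, there are 7/2 units in $91,000, so one unit is $26,000. Whole-blood lines (Wiremu, Uma, and Quinn) take $26,000 each; half-blood lines (Ilse) take $13,000 each.
Wiremu's share ($26,000) is divided into 2 shares of $13,000: Fionn and Wendel each take $13,000.

Fionn receives $13,000.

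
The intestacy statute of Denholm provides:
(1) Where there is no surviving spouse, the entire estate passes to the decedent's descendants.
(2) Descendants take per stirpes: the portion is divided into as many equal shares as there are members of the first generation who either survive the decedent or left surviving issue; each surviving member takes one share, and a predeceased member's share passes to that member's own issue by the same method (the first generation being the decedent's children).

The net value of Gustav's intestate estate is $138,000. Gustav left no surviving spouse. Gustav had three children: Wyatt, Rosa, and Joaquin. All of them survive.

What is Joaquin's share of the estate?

The entire $138,000 passes to the descendants.
That amount ($138,000) is divided into 3 shares of $46,000: Wyatt, Rosa, and Joaquin each take $46,000.

Joaquin receives $46,000.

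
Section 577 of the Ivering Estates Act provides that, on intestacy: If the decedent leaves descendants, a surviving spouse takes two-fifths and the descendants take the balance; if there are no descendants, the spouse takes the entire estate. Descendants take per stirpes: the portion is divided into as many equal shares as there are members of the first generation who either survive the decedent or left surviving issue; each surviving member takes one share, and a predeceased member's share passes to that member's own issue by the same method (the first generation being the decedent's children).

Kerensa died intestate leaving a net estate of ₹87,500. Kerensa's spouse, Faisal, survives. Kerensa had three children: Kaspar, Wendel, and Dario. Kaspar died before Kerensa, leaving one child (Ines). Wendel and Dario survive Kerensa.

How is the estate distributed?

Faisal: ₹35,000; Ines: ₹17,500; Wendel: ₹17,500; Dario: ₹17,500

Faisal takes two-fifths of ₹87,500 = ₹35,000. The remaining ₹52,500 passes to the descendants.
The descendants' portion (₹52,500) is divided into 3 shares of ₹17,500: Wendel and Dario each take ₹17,500; Kaspar's ₹17,500 share passes to Kaspar's issue.
Kaspar's share (₹17,500) passes entirely to Ines.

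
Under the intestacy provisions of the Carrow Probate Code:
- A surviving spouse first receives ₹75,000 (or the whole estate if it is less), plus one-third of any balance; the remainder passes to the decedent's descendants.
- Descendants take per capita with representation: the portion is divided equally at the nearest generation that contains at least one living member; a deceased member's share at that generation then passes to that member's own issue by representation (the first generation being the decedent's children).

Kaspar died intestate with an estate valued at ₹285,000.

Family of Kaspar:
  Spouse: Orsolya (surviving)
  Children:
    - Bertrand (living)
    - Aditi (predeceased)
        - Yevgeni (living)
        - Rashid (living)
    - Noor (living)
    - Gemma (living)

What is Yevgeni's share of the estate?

Yevgeni receives ₹17,500.

Orsolya first takes ₹75,000, leaving a balance of ₹210,000. Orsolya then takes one-third of the balance (₹70,000), for a total of ₹145,000. The remaining ₹140,000 passes to the descendants.
The descendants' portion (₹140,000) is divided into 4 shares of ₹35,000: Bertrand, Noor, and Gemma each take ₹35,000; Aditi's ₹35,000 share passes to Aditi's issue.
Aditi's share (₹35,000) is divided into 2 shares of ₹17,500: Yevgeni and Rashid each take ₹17,500.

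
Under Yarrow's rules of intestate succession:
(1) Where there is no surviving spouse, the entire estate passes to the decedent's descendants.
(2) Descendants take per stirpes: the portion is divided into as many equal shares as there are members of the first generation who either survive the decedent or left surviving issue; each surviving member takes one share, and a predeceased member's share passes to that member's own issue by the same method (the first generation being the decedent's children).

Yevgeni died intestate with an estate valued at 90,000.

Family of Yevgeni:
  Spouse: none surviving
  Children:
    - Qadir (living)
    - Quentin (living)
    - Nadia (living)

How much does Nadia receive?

Nadia receives 30,000.

The entire 90,000 passes to the descendants.
That amount (90,000) is divided into 3 shares of 30,000: Qadir, Quentin, and Nadia each take 30,000.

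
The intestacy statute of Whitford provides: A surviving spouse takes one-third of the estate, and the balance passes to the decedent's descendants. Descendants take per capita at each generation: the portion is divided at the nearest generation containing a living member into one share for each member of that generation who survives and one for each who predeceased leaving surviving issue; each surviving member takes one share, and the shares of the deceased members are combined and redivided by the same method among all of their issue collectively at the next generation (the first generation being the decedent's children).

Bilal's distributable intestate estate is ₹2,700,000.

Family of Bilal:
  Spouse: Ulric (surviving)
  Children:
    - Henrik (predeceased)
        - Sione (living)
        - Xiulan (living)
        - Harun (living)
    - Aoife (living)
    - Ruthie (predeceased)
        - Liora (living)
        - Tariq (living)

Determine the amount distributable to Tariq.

Tariq receives ₹240,000.

Ulric takes one-third of ₹2,700,000 = ₹900,000. The remaining ₹1,800,000 passes to the descendants.
The descendants' portion (₹1,800,000) is divided at the children's generation into 3 shares of ₹600,000. Aoife takes ₹600,000. The 2 shares of the deceased (Henrik and Ruthie) are combined into a pool of ₹1,200,000.
That pool (₹1,200,000) is divided at the grandchildren's generation equally among Sione, Xiulan, Harun, Liora, and Tariq: ₹240,000 each.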